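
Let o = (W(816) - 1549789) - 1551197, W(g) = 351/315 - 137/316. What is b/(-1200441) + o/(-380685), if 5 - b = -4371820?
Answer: 7588124865224257/1684769365286700 ≈ 4.5040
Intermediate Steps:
b = 4371825 (b = 5 - 1*(-4371820) = 5 + 4371820 = 4371825)
W(g) = 7529/11060 (W(g) = 351*(1/315) - 137*1/316 = 39/35 - 137/316 = 7529/11060)
o = -34296897631/11060 (o = (7529/11060 - 1549789) - 1551197 = -17140658811/11060 - 1551197 = -34296897631/11060 ≈ -3.1010e+6)
b/(-1200441) + o/(-380685) = 4371825/(-1200441) - 34296897631/11060/(-380685) = 4371825*(-1/1200441) - 34296897631/11060*(-1/380685) = -1457275/400147 + 34296897631/4210376100 = 7588124865224257/1684769365286700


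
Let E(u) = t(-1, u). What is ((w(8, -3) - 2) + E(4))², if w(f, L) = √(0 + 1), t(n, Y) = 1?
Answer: 0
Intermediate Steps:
w(f, L) = 1 (w(f, L) = √1 = 1)
E(u) = 1
((w(8, -3) - 2) + E(4))² = ((1 - 2) + 1)² = (-1 + 1)² = 0² = 0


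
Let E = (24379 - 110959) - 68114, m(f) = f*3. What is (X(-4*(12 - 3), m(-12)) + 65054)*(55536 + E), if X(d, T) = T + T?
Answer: -6443485156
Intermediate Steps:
m(f) = 3*f
X(d, T) = 2*T
E = -154694 (E = -86580 - 68114 = -154694)
(X(-4*(12 - 3), m(-12)) + 65054)*(55536 + E) = (2*(3*(-12)) + 65054)*(55536 - 154694) = (2*(-36) + 65054)*(-99158) = (-72 + 65054)*(-99158) = 64982*(-99158) = -6443485156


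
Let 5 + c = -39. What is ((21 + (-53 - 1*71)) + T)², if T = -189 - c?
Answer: 61504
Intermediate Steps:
c = -44 (c = -5 - 39 = -44)
T = -145 (T = -189 - 1*(-44) = -189 + 44 = -145)
((21 + (-53 - 1*71)) + T)² = ((21 + (-53 - 1*71)) - 145)² = ((21 + (-53 - 71)) - 145)² = ((21 - 124) - 145)² = (-103 - 145)² = (-248)² = 61504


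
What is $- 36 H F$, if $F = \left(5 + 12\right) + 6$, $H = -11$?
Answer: $9108$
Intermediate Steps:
$F = 23$ ($F = 17 + 6 = 23$)
$- 36 H F = \left(-36\right) \left(-11\right) 23 = 396 \cdot 23 = 9108$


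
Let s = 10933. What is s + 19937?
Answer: 30870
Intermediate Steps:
s + 19937 = 10933 + 19937 = 30870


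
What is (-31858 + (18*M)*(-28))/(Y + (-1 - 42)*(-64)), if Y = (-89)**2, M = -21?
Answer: -21274/10673 ≈ -1.9933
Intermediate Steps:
Y = 7921
(-31858 + (18*M)*(-28))/(Y + (-1 - 42)*(-64)) = (-31858 + (18*(-21))*(-28))/(7921 + (-1 - 42)*(-64)) = (-31858 - 378*(-28))/(7921 - 43*(-64)) = (-31858 + 10584)/(7921 + 2752) = -21274/10673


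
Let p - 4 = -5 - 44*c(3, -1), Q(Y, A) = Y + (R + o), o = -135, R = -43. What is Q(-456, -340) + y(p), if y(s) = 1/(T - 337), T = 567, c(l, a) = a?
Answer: -145819/230 ≈ -634.00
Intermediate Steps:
Q(Y, A) = -178 + Y (Q(Y, A) = Y + (-43 - 135) = Y - 178 = -178 + Y)
p = 43 (p = 4 + (-5 - 44*(-1)) = 4 + (-5 + 44) = 4 + 39 = 43)
y(s) = 1/230 (y(s) = 1/(567 - 337) = 1/230)
Q(-456, -340) + y(p) = (-178 - 456) + 1/230 = -634 + 1/230 = -145819/230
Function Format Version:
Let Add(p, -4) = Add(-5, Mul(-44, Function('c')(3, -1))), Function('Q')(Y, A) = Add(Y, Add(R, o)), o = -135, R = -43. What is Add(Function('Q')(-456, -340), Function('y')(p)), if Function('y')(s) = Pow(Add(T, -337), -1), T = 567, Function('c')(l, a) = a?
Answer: Rational(-145819, 230) ≈ -634.00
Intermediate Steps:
Function('Q')(Y, A) = Add(-178, Y) (Function('Q')(Y, A) = Add(Y, Add(-43, -135)) = Add(Y, -178) = Add(-178, Y))
p = 43 (p = Add(4, Add(-5, Mul(-44, -1))) = Add(4, Add(-5, 44)) = Add(4, 39) = 43)
Function('y')(s) = Rational(1, 230) (Function('y')(s) = Pow(Add(567, -337), -1) = Pow(230, -1) = Rational(1, 230))
Add(Function('Q')(-456, -340), Function('y')(p)) = Add(Add(-178, -456), Rational(1, 230)) = Add(-634, Rational(1, 230)) = Rational(-145819, 230)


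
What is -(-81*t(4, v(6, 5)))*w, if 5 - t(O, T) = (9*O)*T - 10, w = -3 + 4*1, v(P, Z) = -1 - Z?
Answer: 18711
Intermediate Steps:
w = 1 (w = -3 + 4 = 1)
t(O, T) = 15 - 9*O*T (t(O, T) = 5 - ((9*O)*T - 10) = 5 - (9*O*T - 10) = 5 - (-10 + 9*O*T) = 5 + (10 - 9*O*T) = 15 - 9*O*T)
-(-81*t(4, v(6, 5)))*w = -(-81*(15 - 9*4*(-1 - 1*5))) = -(-81*(15 - 9*4*(-1 - 5))) = -(-81*(15 - 9*4*(-6))) = -(-81*(15 + 216)) = -(-81*231) = -(-18711) = -1*(-18711) = 18711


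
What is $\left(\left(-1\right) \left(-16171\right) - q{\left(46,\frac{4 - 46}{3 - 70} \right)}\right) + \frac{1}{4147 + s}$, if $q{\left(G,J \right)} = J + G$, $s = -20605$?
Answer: $\frac{17780120447}{1102686} \approx 16124.0$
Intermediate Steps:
$q{\left(G,J \right)} = G + J$
$\left(\left(-1\right) \left(-16171\right) - q{\left(46,\frac{4 - 46}{3 - 70} \right)}\right) + \frac{1}{4147 + s} = \left(\left(-1\right) \left(-16171\right) - \left(46 + \frac{4 - 46}{3 - 70}\right)\right) + \frac{1}{4147 - 20605} = \left(16171 - \left(46 - \frac{42}{-67}\right)\right) + \frac{1}{-16458} = \left(16171 - \left(46 - - \frac{42}{67}\right)\right) - \frac{1}{16458} = \left(16171 - \left(46 + \frac{42}{67}\right)\right) - \frac{1}{16458} = \left(16171 - \frac{3124}{67}\right) - \frac{1}{16458} = \frac{1080333}{67} - \frac{1}{16458} = \frac{17780120447}{1102686}$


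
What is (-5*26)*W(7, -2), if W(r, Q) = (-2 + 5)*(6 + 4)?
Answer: -3900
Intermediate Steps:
W(r, Q) = 30 (W(r, Q) = 3*10 = 30)
(-5*26)*W(7, -2) = -5*26*30 = -130*30 = -3900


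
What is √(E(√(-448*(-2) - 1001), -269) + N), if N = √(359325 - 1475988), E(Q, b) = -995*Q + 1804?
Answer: √(1804 + I*√1116663 - 995*I*√105) ≈ 74.563 - 61.284*I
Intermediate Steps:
E(Q, b) = 1804 - 995*Q
N = I*√1116663 (N = √(-1116663) = I*√1116663 ≈ 1056.7*I)
√(E(√(-448*(-2) - 1001), -269) + N) = √((1804 - 995*√(-448*(-2) - 1001)) + I*√1116663) = √((1804 - 995*√(896 - 1001)) + I*√1116663) = √((1804 - 995*I*√105) + I*√1116663) = √(1804 + I*√1116663 - 995*I*√105)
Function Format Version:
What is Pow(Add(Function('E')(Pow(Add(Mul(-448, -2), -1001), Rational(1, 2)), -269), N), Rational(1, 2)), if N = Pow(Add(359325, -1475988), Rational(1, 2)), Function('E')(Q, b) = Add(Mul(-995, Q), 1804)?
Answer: Pow(Add(1804, Mul(I, Pow(1116663, Rational(1, 2))), Mul(-995, I, Pow(105, Rational(1, 2)))), Rational(1, 2)) ≈ Add(74.563, Mul(-61.284, I))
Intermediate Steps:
Function('E')(Q, b) = Add(1804, Mul(-995, Q))
N = Mul(I, Pow(1116663, Rational(1, 2))) (N = Pow(-1116663, Rational(1, 2)) = Mul(I, Pow(1116663, Rational(1, 2))) ≈ Mul(1056.7, I))
Pow(Add(Function('E')(Pow(Add(Mul(-448, -2), -1001), Rational(1, 2)), -269), N), Rational(1, 2)) = Pow(Add(Add(1804, Mul(-995, Pow(Add(Mul(-448, -2), -1001), Rational(1, 2)))), Mul(I, Pow(1116663, Rational(1, 2)))), Rational(1, 2)) = Pow(Add(Add(1804, Mul(-995, Pow(Add(896, -1001), Rational(1, 2)))), Mul(I, Pow(1116663, Rational(1, 2)))), Rational(1, 2)) = Pow(Add(Add(1804, Mul(-995, Pow(-105, Rational(1, 2)))), Mul(I, Pow(1116663, Rational(1, 2)))), Rational(1, 2)) = Pow(Add(Add(1804, Mul(-995, Mul(I, Pow(105, Rational(1, 2))))), Mul(I, Pow(1116663, Rational(1, 2)))), Rational(1, 2)) = Pow(Add(Add(1804, Mul(-995, I, Pow(105, Rational(1, 2)))), Mul(I, Pow(1116663, Rational(1, 2)))), Rational(1, 2)) = Pow(Add(1804, Mul(I, Pow(1116663, Rational(1, 2))), Mul(-995, I, Pow(105, Rational(1, 2)))), Rational(1, 2))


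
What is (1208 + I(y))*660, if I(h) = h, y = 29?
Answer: 816420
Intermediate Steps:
(1208 + I(y))*660 = (1208 + 29)*660 = 1237*660 = 816420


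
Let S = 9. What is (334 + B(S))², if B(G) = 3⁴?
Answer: 172225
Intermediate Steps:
B(G) = 81
(334 + B(S))² = (334 + 81)² = 415² = 172225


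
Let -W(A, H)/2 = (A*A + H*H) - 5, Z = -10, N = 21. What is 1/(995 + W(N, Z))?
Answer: -1/77 ≈ -0.012987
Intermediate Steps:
W(A, H) = 10 - 2*A² - 2*H² (W(A, H) = -2*((A*A + H*H) - 5) = -2*((A² + H²) - 5) = -2*(-5 + A² + H²) = 10 - 2*A² - 2*H²)
1/(995 + W(N, Z)) = 1/(995 + (10 - 2*21² - 2*(-10)²)) = 1/(995 + (10 - 2*441 - 2*100)) = 1/(995 + (10 - 882 - 200)) = 1/(995 - 1072) = 1/(-77) = -1/77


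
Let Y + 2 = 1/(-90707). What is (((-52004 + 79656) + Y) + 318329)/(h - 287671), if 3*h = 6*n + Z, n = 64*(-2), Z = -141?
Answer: -15691358576/13060628809 ≈ -1.2014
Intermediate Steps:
n = -128
Y = -181415/90707 (Y = -2 + 1/(-90707) = -2 - 1/90707 = -181415/90707 ≈ -2.0000)
h = -303 (h = (6*(-128) - 141)/3 = (-768 - 141)/3 = (⅓)*(-909) = -303)
(((-52004 + 79656) + Y) + 318329)/(h - 287671) = (((-52004 + 79656) - 181415/90707) + 318329)/(-303 - 287671) = ((27652 - 181415/90707) + 318329)/(-287974) = (2508048549/90707 + 318329)*(-1/287974) = (31382717152/90707)*(-1/287974) = -15691358576/13060628809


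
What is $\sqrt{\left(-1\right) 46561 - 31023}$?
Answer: $4 i \sqrt{4849} \approx 278.54 i$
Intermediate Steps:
$\sqrt{\left(-1\right) 46561 - 31023} = \sqrt{-46561 - 31023} = \sqrt{-77584} = 4 i \sqrt{4849}$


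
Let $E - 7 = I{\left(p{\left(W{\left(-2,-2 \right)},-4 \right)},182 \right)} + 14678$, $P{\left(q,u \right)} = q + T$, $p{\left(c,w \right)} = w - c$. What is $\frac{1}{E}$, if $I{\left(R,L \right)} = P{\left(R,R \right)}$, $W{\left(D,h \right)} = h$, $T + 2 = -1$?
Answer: $\frac{1}{14680} \approx 6.812 \cdot 10^{-5}$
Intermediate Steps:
$T = -3$ ($T = -2 - 1 = -3$)
$P{\left(q,u \right)} = -3 + q$ ($P{\left(q,u \right)} = q - 3 = -3 + q$)
$I{\left(R,L \right)} = -3 + R$
$E = 14680$ ($E = 7 + \left(\left(-3 - 2\right) + 14678\right) = 7 + \left(-5 + 14678\right) = 7 + 14673 = 14680$)
$\frac{1}{E} = \frac{1}{14680}$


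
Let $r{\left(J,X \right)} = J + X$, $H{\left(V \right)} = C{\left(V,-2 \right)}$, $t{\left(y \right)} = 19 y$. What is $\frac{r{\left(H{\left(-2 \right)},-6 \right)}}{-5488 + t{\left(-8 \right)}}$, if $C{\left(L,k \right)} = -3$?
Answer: $\frac{3}{1880} \approx 0.0015957$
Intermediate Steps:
$H{\left(V \right)} = -3$
$\frac{r{\left(H{\left(-2 \right)},-6 \right)}}{-5488 + t{\left(-8 \right)}} = \frac{-3 - 6}{-5488 + 19 \left(-8\right)} = \frac{1}{-5488 - 152} \left(-9\right) = \frac{1}{-5640} \left(-9\right) = \left(- \frac{1}{5640}\right) \left(-9\right) = \frac{3}{1880}$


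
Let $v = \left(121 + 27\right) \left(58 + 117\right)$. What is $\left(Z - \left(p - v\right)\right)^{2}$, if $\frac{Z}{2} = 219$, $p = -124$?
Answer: $700237444$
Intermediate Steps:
$Z = 438$ ($Z = 2 \cdot 219 = 438$)
$v = 25900$ ($v = 148 \cdot 175 = 25900$)
$\left(Z - \left(p - v\right)\right)^{2} = \left(438 + \left(25900 - -124\right)\right)^{2} = \left(438 + \left(25900 + 124\right)\right)^{2} = \left(438 + 26024\right)^{2} = 26462^{2} = 700237444$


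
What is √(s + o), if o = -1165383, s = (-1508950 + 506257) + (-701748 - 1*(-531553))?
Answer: 41*I*√1391 ≈ 1529.1*I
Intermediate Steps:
s = -1172888 (s = -1002693 + (-701748 + 531553) = -1002693 - 170195 = -1172888)
√(s + o) = √(-1172888 - 1165383) = √(-2338271) = 41*I*√1391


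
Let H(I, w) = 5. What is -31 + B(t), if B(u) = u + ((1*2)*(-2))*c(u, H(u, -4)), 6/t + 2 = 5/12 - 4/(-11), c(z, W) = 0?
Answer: -5783/161 ≈ -35.919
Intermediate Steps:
t = -792/161 (t = 6/(-2 + (5/12 - 4/(-11))) = 6/(-2 + (5*(1/12) - 4*(-1/11))) = 6/(-2 + (5/12 + 4/11)) = 6/(-2 + 103/132) = 6/(-161/132) = 6*(-132/161) = -792/161 ≈ -4.9193)
B(u) = u (B(u) = u + ((1*2)*(-2))*0 = u + (2*(-2))*0 = u - 4*0 = u + 0 = u)
-31 + B(t) = -31 - 792/161 = -5783/161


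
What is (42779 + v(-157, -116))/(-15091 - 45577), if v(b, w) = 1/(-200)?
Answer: -8555799/12133600 ≈ -0.70513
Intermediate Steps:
v(b, w) = -1/200
(42779 + v(-157, -116))/(-15091 - 45577) = (42779 - 1/200)/(-15091 - 45577) = (8555799/200)/(-60668) = (8555799/200)*(-1/60668) = -8555799/12133600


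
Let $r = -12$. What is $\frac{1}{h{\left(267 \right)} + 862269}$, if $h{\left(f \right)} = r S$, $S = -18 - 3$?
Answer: $\frac{1}{862521} \approx 1.1594 \cdot 10^{-6}$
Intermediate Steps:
$S = -21$
$h{\left(f \right)} = 252$ ($h{\left(f \right)} = \left(-12\right) \left(-21\right) = 252$)
$\frac{1}{h{\left(267 \right)} + 862269} = \frac{1}{252 + 862269} = \frac{1}{862521}$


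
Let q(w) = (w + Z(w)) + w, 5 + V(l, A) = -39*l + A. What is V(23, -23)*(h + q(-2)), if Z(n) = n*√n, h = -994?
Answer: 923150 + 1850*I*√2 ≈ 9.2315e+5 + 2616.3*I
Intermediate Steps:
Z(n) = n^(3/2)
V(l, A) = -5 + A - 39*l (V(l, A) = -5 + (-39*l + A) = -5 + (A - 39*l) = -5 + A - 39*l)
q(w) = w^(3/2) + 2*w (q(w) = (w + w^(3/2)) + w = w^(3/2) + 2*w)
V(23, -23)*(h + q(-2)) = (-5 - 23 - 39*23)*(-994 + ((-2)^(3/2) + 2*(-2))) = (-5 - 23 - 897)*(-994 + (-2*I*√2 - 4)) = -925*(-994 + (-4 - 2*I*√2)) = -925*(-998 - 2*I*√2) = 923150 + 1850*I*√2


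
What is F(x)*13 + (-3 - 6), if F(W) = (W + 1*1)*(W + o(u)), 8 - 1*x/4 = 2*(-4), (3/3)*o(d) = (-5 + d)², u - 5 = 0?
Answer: 54071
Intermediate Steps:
u = 5 (u = 5 + 0 = 5)
o(d) = (-5 + d)²
x = 64 (x = 32 - 8*(-4) = 32 - 4*(-8) = 32 + 32 = 64)
F(W) = W*(1 + W) (F(W) = (W + 1*1)*(W + (-5 + 5)²) = (W + 1)*(W + 0²) = (1 + W)*(W + 0) = (1 + W)*W = W*(1 + W))
F(x)*13 + (-3 - 6) = (64*(1 + 64))*13 + (-3 - 6) = (64*65)*13 - 9 = 4160*13 - 9 = 54080 - 9 = 54071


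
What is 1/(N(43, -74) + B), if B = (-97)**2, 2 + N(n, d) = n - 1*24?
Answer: 1/9426 ≈ 0.00010609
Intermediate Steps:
N(n, d) = -26 + n (N(n, d) = -2 + (n - 1*24) = -2 + (n - 24) = -2 + (-24 + n) = -26 + n)
B = 9409
1/(N(43, -74) + B) = 1/((-26 + 43) + 9409) = 1/(17 + 9409) = 1/9426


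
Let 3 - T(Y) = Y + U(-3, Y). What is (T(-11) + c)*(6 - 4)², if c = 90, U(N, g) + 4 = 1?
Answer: 428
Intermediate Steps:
U(N, g) = -3 (U(N, g) = -4 + 1 = -3)
T(Y) = 6 - Y (T(Y) = 3 - (Y - 3) = 3 - (-3 + Y) = 3 + (3 - Y) = 6 - Y)
(T(-11) + c)*(6 - 4)² = ((6 - 1*(-11)) + 90)*(6 - 4)² = ((6 + 11) + 90)*2² = (17 + 90)*4 = 107*4 = 428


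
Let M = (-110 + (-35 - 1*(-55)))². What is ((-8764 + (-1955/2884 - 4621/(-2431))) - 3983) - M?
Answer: -146149826029/7011004 ≈ -20846.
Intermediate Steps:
M = 8100 (M = (-110 + (-35 + 55))² = (-110 + 20)² = (-90)² = 8100)
((-8764 + (-1955/2884 - 4621/(-2431))) - 3983) - M = ((-8764 + (-1955/2884 - 4621/(-2431))) - 3983) - 1*8100 = ((-8764 + (-1955*1/2884 - 4621*(-1/2431))) - 3983) - 8100 = ((-8764 + (-1955/2884 + 4621/2431)) - 3983) - 8100 = ((-8764 + 8574359/7011004) - 3983) - 8100 = (-61435864697/7011004 - 3983) - 8100 = -89360693629/7011004 - 8100 = -146149826029/7011004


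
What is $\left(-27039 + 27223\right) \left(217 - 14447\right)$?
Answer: $-2618320$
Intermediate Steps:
$\left(-27039 + 27223\right) \left(217 - 14447\right) = 184 \left(-14230\right) = -2618320$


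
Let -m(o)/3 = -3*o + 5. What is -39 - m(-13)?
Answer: 93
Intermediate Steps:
m(o) = -15 + 9*o (m(o) = -3*(-3*o + 5) = -3*(5 - 3*o) = -15 + 9*o)
-39 - m(-13) = -39 - (-15 + 9*(-13)) = -39 - (-15 - 117) = -39 - 1*(-132) = -39 + 132 = 93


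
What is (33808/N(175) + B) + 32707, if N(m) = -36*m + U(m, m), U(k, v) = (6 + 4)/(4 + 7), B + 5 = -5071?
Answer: 957090051/34645 ≈ 27626.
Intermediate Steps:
B = -5076 (B = -5 - 5071 = -5076)
U(k, v) = 10/11
N(m) = 10/11 - 36*m (N(m) = -36*m + 10/11 = 10/11 - 36*m)
(33808/N(175) + B) + 32707 = (33808/(10/11 - 36*175) - 5076) + 32707 = (33808/(10/11 - 6300) - 5076) + 32707 = (33808/(-69290/11) - 5076) + 32707 = (33808*(-11/69290) - 5076) + 32707 = (-185944/34645 - 5076) + 32707 = -176043964/34645 + 32707 = 957090051/34645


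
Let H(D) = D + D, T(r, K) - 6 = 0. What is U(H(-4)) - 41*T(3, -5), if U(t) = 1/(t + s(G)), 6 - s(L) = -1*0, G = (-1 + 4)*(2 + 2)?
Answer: -493/2 ≈ -246.50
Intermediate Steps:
T(r, K) = 6 (T(r, K) = 6 + 0 = 6)
H(D) = 2*D
G = 12 (G = 3*4 = 12)
s(L) = 6 (s(L) = 6 - (-1)*0 = 6 - 1*0 = 6 + 0 = 6)
U(t) = 1/(6 + t) (U(t) = 1/(t + 6) = 1/(6 + t))
U(H(-4)) - 41*T(3, -5) = 1/(6 + 2*(-4)) - 41*6 = 1/(6 - 8) - 246 = 1/(-2) - 246 = -½ - 246 = -493/2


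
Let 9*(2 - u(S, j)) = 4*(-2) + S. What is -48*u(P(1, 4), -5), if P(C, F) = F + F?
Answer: -96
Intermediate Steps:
P(C, F) = 2*F
u(S, j) = 26/9 - S/9 (u(S, j) = 2 - (4*(-2) + S)/9 = 2 - (-8 + S)/9 = 2 + (8/9 - S/9) = 26/9 - S/9)
-48*u(P(1, 4), -5) = -48*(26/9 - 2*4/9) = -48*(26/9 - ⅑*8) = -48*(26/9 - 8/9) = -48*2 = -96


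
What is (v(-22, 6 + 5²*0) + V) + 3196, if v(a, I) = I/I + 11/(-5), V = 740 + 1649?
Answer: 27919/5 ≈ 5583.8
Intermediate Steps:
V = 2389
v(a, I) = -6/5 (v(a, I) = 1 + 11*(-⅕) = 1 - 11/5 = -6/5)
(v(-22, 6 + 5²*0) + V) + 3196 = (-6/5 + 2389) + 3196 = 11939/5 + 3196 = 27919/5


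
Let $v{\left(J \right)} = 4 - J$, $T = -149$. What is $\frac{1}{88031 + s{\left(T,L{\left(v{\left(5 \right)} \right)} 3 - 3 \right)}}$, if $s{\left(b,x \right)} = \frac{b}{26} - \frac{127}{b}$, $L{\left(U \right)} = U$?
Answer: $\frac{3874}{341013195} \approx 1.136 \cdot 10^{-5}$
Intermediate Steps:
$s{\left(b,x \right)} = - \frac{127}{b} + \frac{b}{26}$ ($s{\left(b,x \right)} = b \frac{1}{26} - \frac{127}{b} = \frac{b}{26} - \frac{127}{b} = - \frac{127}{b} + \frac{b}{26}$)
$\frac{1}{88031 + s{\left(T,L{\left(v{\left(5 \right)} \right)} 3 - 3 \right)}} = \frac{1}{88031 + \left(- \frac{127}{-149} + \frac{1}{26} \left(-149\right)\right)} = \frac{1}{88031 - \frac{18899}{3874}} = \frac{1}{\frac{341013195}{3874}} = \frac{3874}{341013195}$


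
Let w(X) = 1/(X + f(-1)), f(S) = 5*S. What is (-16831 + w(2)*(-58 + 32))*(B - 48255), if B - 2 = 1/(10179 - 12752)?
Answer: 2088576290330/2573 ≈ 8.1173e+8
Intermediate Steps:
B = 5145/2573 (B = 2 + 1/(10179 - 12752) = 2 + 1/(-2573) = 2 - 1/2573 = 5145/2573 ≈ 1.9996)
w(X) = 1/(-5 + X) (w(X) = 1/(X + 5*(-1)) = 1/(X - 5) = 1/(-5 + X))
(-16831 + w(2)*(-58 + 32))*(B - 48255) = (-16831 + (-58 + 32)/(-5 + 2))*(5145/2573 - 48255) = (-16831 - 26/(-3))*(-124154970/2573) = (-16831 - ⅓*(-26))*(-124154970/2573) = (-16831 + 26/3)*(-124154970/2573) = -50467/3*(-124154970/2573) = 2088576290330/2573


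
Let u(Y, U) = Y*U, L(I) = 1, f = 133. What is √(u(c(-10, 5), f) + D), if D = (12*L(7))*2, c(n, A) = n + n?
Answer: 2*I*√659 ≈ 51.342*I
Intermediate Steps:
c(n, A) = 2*n
u(Y, U) = U*Y
D = 24 (D = (12*1)*2 = 12*2 = 24)
√(u(c(-10, 5), f) + D) = √(133*(2*(-10)) + 24) = √(133*(-20) + 24) = √(-2660 + 24) = √(-2636) = 2*I*√659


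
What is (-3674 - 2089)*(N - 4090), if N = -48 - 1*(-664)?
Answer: 20020662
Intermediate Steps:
N = 616 (N = -48 + 664 = 616)
(-3674 - 2089)*(N - 4090) = (-3674 - 2089)*(616 - 4090) = -5763*(-3474) = 20020662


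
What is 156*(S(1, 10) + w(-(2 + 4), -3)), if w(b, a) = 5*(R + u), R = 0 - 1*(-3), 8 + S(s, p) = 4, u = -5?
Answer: -2184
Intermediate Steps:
S(s, p) = -4 (S(s, p) = -8 + 4 = -4)
R = 3 (R = 0 + 3 = 3)
w(b, a) = -10 (w(b, a) = 5*(3 - 5) = 5*(-2) = -10)
156*(S(1, 10) + w(-(2 + 4), -3)) = 156*(-4 - 10) = 156*(-14) = -2184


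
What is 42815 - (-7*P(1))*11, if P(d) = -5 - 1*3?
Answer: 42199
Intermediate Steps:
P(d) = -8 (P(d) = -5 - 3 = -8)
42815 - (-7*P(1))*11 = 42815 - (-7*(-8))*11 = 42815 - 56*11 = 42815 - 1*616 = 42815 - 616 = 42199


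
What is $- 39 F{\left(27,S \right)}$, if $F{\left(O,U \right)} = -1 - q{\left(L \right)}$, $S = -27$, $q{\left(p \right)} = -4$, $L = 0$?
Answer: $-117$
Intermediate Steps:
$F{\left(O,U \right)} = 3$ ($F{\left(O,U \right)} = -1 - -4 = -1 + 4 = 3$)
$- 39 F{\left(27,S \right)} = \left(-39\right) 3 = -117$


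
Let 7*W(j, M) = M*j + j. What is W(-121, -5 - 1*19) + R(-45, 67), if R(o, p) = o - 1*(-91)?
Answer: 3105/7 ≈ 443.57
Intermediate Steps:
R(o, p) = 91 + o (R(o, p) = o + 91 = 91 + o)
W(j, M) = j/7 + M*j/7 (W(j, M) = (M*j + j)/7 = (j + M*j)/7 = j/7 + M*j/7)
W(-121, -5 - 1*19) + R(-45, 67) = (1/7)*(-121)*(1 + (-5 - 1*19)) + (91 - 45) = (1/7)*(-121)*(1 + (-5 - 19)) + 46 = (1/7)*(-121)*(1 - 24) + 46 = (1/7)*(-121)*(-23) + 46 = 2783/7 + 46 = 3105/7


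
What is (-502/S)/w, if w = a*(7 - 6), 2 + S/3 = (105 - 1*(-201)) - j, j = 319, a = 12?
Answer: 251/270 ≈ 0.92963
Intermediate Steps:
S = -45 (S = -6 + 3*((105 - 1*(-201)) - 1*319) = -6 + 3*((105 + 201) - 319) = -6 + 3*(306 - 319) = -6 + 3*(-13) = -6 - 39 = -45)
w = 12 (w = 12*(7 - 6) = 12*1 = 12)
(-502/S)/w = -502/(-45)/12 = -502*(-1/45)*(1/12) = (502/45)*(1/12) = 251/270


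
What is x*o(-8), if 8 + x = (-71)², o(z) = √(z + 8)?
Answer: 0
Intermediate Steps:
o(z) = √(8 + z)
x = 5033 (x = -8 + (-71)² = -8 + 5041 = 5033)
x*o(-8) = 5033*√(8 - 8) = 5033*√0 = 5033*0 = 0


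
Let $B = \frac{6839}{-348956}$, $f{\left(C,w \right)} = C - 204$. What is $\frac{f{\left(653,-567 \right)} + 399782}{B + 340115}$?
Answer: $\frac{139663008836}{118685163101} \approx 1.1768$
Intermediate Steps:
$f{\left(C,w \right)} = -204 + C$
$B = - \frac{6839}{348956}$ ($B = 6839 \left(- \frac{1}{348956}\right) = - \frac{6839}{348956} \approx -0.019598$)
$\frac{f{\left(653,-567 \right)} + 399782}{B + 340115} = \frac{\left(-204 + 653\right) + 399782}{- \frac{6839}{348956} + 340115} = \frac{449 + 399782}{\frac{118685163101}{348956}} = 400231 \cdot \frac{348956}{118685163101} = \frac{139663008836}{118685163101}$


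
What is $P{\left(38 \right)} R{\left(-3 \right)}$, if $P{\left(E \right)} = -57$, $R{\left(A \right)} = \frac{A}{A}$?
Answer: $-57$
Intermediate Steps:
$R{\left(A \right)} = 1$
$P{\left(38 \right)} R{\left(-3 \right)} = \left(-57\right) 1 = -57$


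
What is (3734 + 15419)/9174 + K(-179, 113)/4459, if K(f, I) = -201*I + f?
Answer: -124607981/40906866 ≈ -3.0461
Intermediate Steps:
K(f, I) = f - 201*I
(3734 + 15419)/9174 + K(-179, 113)/4459 = (3734 + 15419)/9174 + (-179 - 201*113)/4459 = 19153*(1/9174) + (-179 - 22713)*(1/4459) = 19153/9174 - 22892*1/4459 = 19153/9174 - 22892/4459 = -124607981/40906866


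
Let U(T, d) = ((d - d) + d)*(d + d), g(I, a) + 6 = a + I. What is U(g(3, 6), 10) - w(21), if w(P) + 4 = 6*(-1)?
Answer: 210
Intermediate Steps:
g(I, a) = -6 + I + a (g(I, a) = -6 + (a + I) = -6 + (I + a) = -6 + I + a)
w(P) = -10 (w(P) = -4 + 6*(-1) = -4 - 6 = -10)
U(T, d) = 2*d**2 (U(T, d) = (0 + d)*(2*d) = d*(2*d) = 2*d**2)
U(g(3, 6), 10) - w(21) = 2*10**2 - 1*(-10) = 2*100 + 10 = 200 + 10 = 210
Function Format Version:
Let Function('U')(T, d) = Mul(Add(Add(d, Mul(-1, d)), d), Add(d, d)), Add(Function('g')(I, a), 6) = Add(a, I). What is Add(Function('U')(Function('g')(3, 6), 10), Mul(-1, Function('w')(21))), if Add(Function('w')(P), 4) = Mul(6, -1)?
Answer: 210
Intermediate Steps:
Function('g')(I, a) = Add(-6, I, a) (Function('g')(I, a) = Add(-6, Add(a, I)) = Add(-6, Add(I, a)) = Add(-6, I, a))
Function('w')(P) = -10 (Function('w')(P) = Add(-4, Mul(6, -1)) = Add(-4, -6) = -10)
Function('U')(T, d) = Mul(2, Pow(d, 2)) (Function('U')(T, d) = Mul(Add(0, d), Mul(2, d)) = Mul(d, Mul(2, d)) = Mul(2, Pow(d, 2)))
Add(Function('U')(Function('g')(3, 6), 10), Mul(-1, Function('w')(21))) = Add(Mul(2, Pow(10, 2)), Mul(-1, -10)) = Add(Mul(2, 100), 10) = Add(200, 10) = 210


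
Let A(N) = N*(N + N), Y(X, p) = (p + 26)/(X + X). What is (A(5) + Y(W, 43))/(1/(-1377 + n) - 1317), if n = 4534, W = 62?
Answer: -19791233/515563232 ≈ -0.038388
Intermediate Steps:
Y(X, p) = (26 + p)/(2*X) (Y(X, p) = (26 + p)/((2*X)) = (26 + p)*(1/(2*X)) = (26 + p)/(2*X))
A(N) = 2*N² (A(N) = N*(2*N) = 2*N²)
(A(5) + Y(W, 43))/(1/(-1377 + n) - 1317) = (2*5² + (½)*(26 + 43)/62)/(1/(-1377 + 4534) - 1317) = (2*25 + (½)*(1/62)*69)/(1/3157 - 1317) = (50 + 69/124)/(1/3157 - 1317) = 6269/(124*(-4157768/3157)) = (6269/124)*(-3157/4157768) = -19791233/515563232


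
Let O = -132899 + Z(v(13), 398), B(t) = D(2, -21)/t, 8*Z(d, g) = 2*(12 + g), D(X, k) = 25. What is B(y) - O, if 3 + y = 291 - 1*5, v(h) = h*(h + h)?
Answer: 75162869/566 ≈ 1.3280e+5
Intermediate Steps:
v(h) = 2*h² (v(h) = h*(2*h) = 2*h²)
Z(d, g) = 3 + g/4 (Z(d, g) = (2*(12 + g))/8 = (24 + 2*g)/8 = 3 + g/4)
y = 283 (y = -3 + (291 - 1*5) = -3 + (291 - 5) = -3 + 286 = 283)
B(t) = 25/t
O = -265593/2 (O = -132899 + (3 + (¼)*398) = -132899 + (3 + 199/2) = -132899 + 205/2 = -265593/2 ≈ -1.3280e+5)
B(y) - O = 25/283 - 1*(-265593/2) = 25*(1/283) + 265593/2 = 25/283 + 265593/2 = 75162869/566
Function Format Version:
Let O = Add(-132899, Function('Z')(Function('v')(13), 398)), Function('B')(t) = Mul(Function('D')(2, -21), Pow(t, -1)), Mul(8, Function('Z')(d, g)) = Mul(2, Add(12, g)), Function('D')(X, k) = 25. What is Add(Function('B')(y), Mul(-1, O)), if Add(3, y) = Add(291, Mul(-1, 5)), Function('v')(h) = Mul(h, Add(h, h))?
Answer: Rational(75162869, 566) ≈ 1.3280e+5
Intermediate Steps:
Function('v')(h) = Mul(2, Pow(h, 2)) (Function('v')(h) = Mul(h, Mul(2, h)) = Mul(2, Pow(h, 2)))
Function('Z')(d, g) = Add(3, Mul(Rational(1, 4), g)) (Function('Z')(d, g) = Mul(Rational(1, 8), Mul(2, Add(12, g))) = Mul(Rational(1, 8), Add(24, Mul(2, g))) = Add(3, Mul(Rational(1, 4), g)))
y = 283 (y = Add(-3, Add(291, Mul(-1, 5))) = Add(-3, Add(291, -5)) = Add(-3, 286) = 283)
Function('B')(t) = Mul(25, Pow(t, -1))
O = Rational(-265593, 2) (O = Add(-132899, Add(3, Mul(Rational(1, 4), 398))) = Add(-132899, Add(3, Rational(199, 2))) = Add(-132899, Rational(205, 2)) = Rational(-265593, 2) ≈ -1.3280e+5)
Add(Function('B')(y), Mul(-1, O)) = Add(Mul(25, Pow(283, -1)), Mul(-1, Rational(-265593, 2))) = Add(Mul(25, Rational(1, 283)), Rational(265593, 2)) = Add(Rational(25, 283), Rational(265593, 2)) = Rational(75162869, 566)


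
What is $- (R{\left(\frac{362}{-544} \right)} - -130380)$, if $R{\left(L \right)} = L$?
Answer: $- \frac{35463179}{272} \approx -1.3038 \cdot 10^{5}$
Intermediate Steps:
$- (R{\left(\frac{362}{-544} \right)} - -130380) = - (\frac{362}{-544} - -130380) = - (362 \left(- \frac{1}{544}\right) + 130380) = - (- \frac{181}{272} + 130380) = \left(-1\right) \frac{35463179}{272} = - \frac{35463179}{272}$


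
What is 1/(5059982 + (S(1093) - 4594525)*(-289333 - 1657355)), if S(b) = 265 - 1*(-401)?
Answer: 1/8942815248974 ≈ 1.1182e-13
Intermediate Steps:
S(b) = 666 (S(b) = 265 + 401 = 666)
1/(5059982 + (S(1093) - 4594525)*(-289333 - 1657355)) = 1/(5059982 + (666 - 4594525)*(-289333 - 1657355)) = 1/(5059982 - 4593859*(-1946688)) = 1/(5059982 + 8942810188992) = 1/8942815248974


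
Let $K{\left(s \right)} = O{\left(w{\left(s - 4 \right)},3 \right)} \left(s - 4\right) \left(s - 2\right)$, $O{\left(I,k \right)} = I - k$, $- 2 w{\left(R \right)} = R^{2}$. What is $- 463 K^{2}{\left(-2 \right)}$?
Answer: $-117609408$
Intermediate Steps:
$w{\left(R \right)} = - \frac{R^{2}}{2}$
$K{\left(s \right)} = \left(-4 + s\right) \left(-3 - \frac{\left(-4 + s\right)^{2}}{2}\right) \left(-2 + s\right)$ ($K{\left(s \right)} = \left(- \frac{\left(s - 4\right)^{2}}{2} - 3\right) \left(s - 4\right) \left(s - 2\right) = \left(- \frac{\left(-4 + s\right)^{2}}{2} - 3\right) \left(-4 + s\right) \left(-2 + s\right) = \left(-3 - \frac{\left(-4 + s\right)^{2}}{2}\right) \left(-4 + s\right) \left(-2 + s\right) = \left(-4 + s\right) \left(-3 - \frac{\left(-4 + s\right)^{2}}{2}\right) \left(-2 + s\right)$)
$- 463 K^{2}{\left(-2 \right)} = - 463 \left(- \frac{\left(6 + \left(-4 - 2\right)^{2}\right) \left(8 + \left(-2\right)^{2} - -12\right)}{2}\right)^{2} = - 463 \left(- \frac{\left(6 + \left(-6\right)^{2}\right) \left(8 + 4 + 12\right)}{2}\right)^{2} = - 463 \left(\left(- \frac{1}{2}\right) \left(6 + 36\right) 24\right)^{2} = - 463 \left(\left(- \frac{1}{2}\right) 42 \cdot 24\right)^{2} = - 463 \left(-504\right)^{2} = \left(-463\right) 254016 = -117609408$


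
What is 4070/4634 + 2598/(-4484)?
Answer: 1552687/5194714 ≈ 0.29890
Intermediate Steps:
4070/4634 + 2598/(-4484) = 4070*(1/4634) + 2598*(-1/4484) = 2035/2317 - 1299/2242 = 1552687/5194714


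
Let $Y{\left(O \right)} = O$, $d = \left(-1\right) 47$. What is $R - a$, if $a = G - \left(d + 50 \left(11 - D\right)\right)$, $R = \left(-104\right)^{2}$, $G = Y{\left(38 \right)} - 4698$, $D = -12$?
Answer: $16579$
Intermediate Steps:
$d = -47$
$G = -4660$ ($G = 38 - 4698 = -4660$)
$R = 10816$
$a = -5763$ ($a = -4660 - \left(-47 + 50 \left(11 - -12\right)\right) = -4660 - \left(-47 + 50 \left(11 + 12\right)\right) = -4660 - \left(-47 + 50 \cdot 23\right) = -4660 - \left(-47 + 1150\right) = -4660 - 1103 = -5763$)
$R - a = 10816 - -5763 = 10816 + 5763 = 16579$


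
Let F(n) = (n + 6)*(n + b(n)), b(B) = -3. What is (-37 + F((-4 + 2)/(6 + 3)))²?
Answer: 20295025/6561 ≈ 3093.3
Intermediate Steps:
F(n) = (-3 + n)*(6 + n) (F(n) = (n + 6)*(n - 3) = (6 + n)*(-3 + n) = (-3 + n)*(6 + n))
(-37 + F((-4 + 2)/(6 + 3)))² = (-37 + (-18 + ((-4 + 2)/(6 + 3))² + 3*((-4 + 2)/(6 + 3))))² = (-37 + (-18 + (-2/9)² + 3*(-2/9)))² = (-37 + (-18 + 4/81 - ⅔))² = (-37 - 1508/81)² = (-4505/81)² = 20295025/6561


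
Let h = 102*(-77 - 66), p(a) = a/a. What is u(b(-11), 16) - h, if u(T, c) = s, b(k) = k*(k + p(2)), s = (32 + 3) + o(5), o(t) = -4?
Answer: 14617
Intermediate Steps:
p(a) = 1
s = 31 (s = (32 + 3) - 4 = 35 - 4 = 31)
b(k) = k*(1 + k) (b(k) = k*(k + 1) = k*(1 + k))
u(T, c) = 31
h = -14586 (h = 102*(-143) = -14586)
u(b(-11), 16) - h = 31 - 1*(-14586) = 31 + 14586 = 14617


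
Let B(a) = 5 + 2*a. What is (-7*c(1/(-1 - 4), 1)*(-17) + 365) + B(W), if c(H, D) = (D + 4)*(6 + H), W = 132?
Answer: 4085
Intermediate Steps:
c(H, D) = (4 + D)*(6 + H)
(-7*c(1/(-1 - 4), 1)*(-17) + 365) + B(W) = (-7*(24 + 4/(-1 - 4) + 6*1 + 1/(-1 - 4))*(-17) + 365) + (5 + 2*132) = (-7*(24 + 4/(-5) + 6 + 1/(-5))*(-17) + 365) + (5 + 264) = (-7*(24 + 4*(-⅕) + 6 + 1*(-⅕))*(-17) + 365) + 269 = (-7*(24 - ⅘ + 6 - ⅕)*(-17) + 365) + 269 = (-7*29*(-17) + 365) + 269 = (-203*(-17) + 365) + 269 = (3451 + 365) + 269 = 3816 + 269 = 4085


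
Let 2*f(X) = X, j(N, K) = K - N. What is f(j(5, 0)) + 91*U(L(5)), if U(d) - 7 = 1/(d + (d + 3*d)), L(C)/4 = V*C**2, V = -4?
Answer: 1268909/2000 ≈ 634.45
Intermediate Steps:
L(C) = -16*C**2 (L(C) = 4*(-4*C**2) = -16*C**2)
f(X) = X/2
U(d) = 7 + 1/(5*d) (U(d) = 7 + 1/(d + (d + 3*d)) = 7 + 1/(d + 4*d) = 7 + 1/(5*d))
f(j(5, 0)) + 91*U(L(5)) = (0 - 1*5)/2 + 91*(7 + 1/(5*((-16*5**2)))) = (0 - 5)/2 + 91*(7 + 1/(5*((-16*25)))) = (1/2)*(-5) + 91*(7 + (1/5)/(-400)) = -5/2 + 91*(7 + (1/5)*(-1/400)) = -5/2 + 91*(7 - 1/2000) = -5/2 + 91*(13999/2000) = -5/2 + 1273909/2000 = 1268909/2000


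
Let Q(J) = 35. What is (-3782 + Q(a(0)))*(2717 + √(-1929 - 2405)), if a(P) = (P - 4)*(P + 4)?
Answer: -10180599 - 3747*I*√4334 ≈ -1.0181e+7 - 2.4668e+5*I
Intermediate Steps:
a(P) = (-4 + P)*(4 + P)
(-3782 + Q(a(0)))*(2717 + √(-1929 - 2405)) = (-3782 + 35)*(2717 + √(-1929 - 2405)) = -3747*(2717 + √(-4334)) = -3747*(2717 + I*√4334) = -10180599 - 3747*I*√4334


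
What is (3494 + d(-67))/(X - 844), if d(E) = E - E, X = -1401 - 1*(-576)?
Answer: -3494/1669 ≈ -2.0935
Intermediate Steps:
X = -825 (X = -1401 + 576 = -825)
d(E) = 0
(3494 + d(-67))/(X - 844) = (3494 + 0)/(-825 - 844) = 3494/(-1669) = 3494*(-1/1669) = -3494/1669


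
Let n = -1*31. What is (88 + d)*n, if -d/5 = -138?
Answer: -24118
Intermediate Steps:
d = 690 (d = -5*(-138) = 690)
n = -31
(88 + d)*n = (88 + 690)*(-31) = 778*(-31) = -24118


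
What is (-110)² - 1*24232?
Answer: -12132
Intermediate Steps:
(-110)² - 1*24232 = 12100 - 24232 = -12132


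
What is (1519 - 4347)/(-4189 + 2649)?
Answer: 101/55 ≈ 1.8364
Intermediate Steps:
(1519 - 4347)/(-4189 + 2649) = -2828/(-1540) = -2828*(-1/1540) = 101/55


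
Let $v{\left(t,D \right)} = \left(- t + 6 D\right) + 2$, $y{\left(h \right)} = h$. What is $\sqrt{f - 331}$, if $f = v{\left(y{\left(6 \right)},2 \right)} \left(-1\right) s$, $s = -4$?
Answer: $i \sqrt{299} \approx 17.292 i$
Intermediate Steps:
$v{\left(t,D \right)} = 2 - t + 6 D$
$f = 32$ ($f = \left(2 - 6 + 6 \cdot 2\right) \left(-1\right) \left(-4\right) = \left(2 - 6 + 12\right) \left(-1\right) \left(-4\right) = 8 \left(-1\right) \left(-4\right) = \left(-8\right) \left(-4\right) = 32$)
$\sqrt{f - 331} = \sqrt{32 - 331} = \sqrt{-299} = i \sqrt{299}$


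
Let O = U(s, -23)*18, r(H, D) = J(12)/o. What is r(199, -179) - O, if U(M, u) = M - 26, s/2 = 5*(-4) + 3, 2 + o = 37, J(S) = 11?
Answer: 37811/35 ≈ 1080.3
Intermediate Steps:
o = 35 (o = -2 + 37 = 35)
r(H, D) = 11/35
s = -34 (s = 2*(5*(-4) + 3) = 2*(-20 + 3) = 2*(-17) = -34)
U(M, u) = -26 + M
O = -1080 (O = (-26 - 34)*18 = -60*18 = -1080)
r(199, -179) - O = 11/35 - 1*(-1080) = 11/35 + 1080 = 37811/35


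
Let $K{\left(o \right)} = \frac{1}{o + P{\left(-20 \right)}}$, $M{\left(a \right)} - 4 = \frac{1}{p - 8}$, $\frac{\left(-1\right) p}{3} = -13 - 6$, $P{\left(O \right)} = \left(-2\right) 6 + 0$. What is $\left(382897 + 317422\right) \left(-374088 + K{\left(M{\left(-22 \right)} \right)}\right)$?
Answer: $- \frac{102434579537783}{391} \approx -2.6198 \cdot 10^{11}$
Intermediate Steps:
$P{\left(O \right)} = -12$ ($P{\left(O \right)} = -12 + 0 = -12$)
$p = 57$ ($p = - 3 \left(-13 - 6\right) = \left(-3\right) \left(-19\right) = 57$)
$M{\left(a \right)} = \frac{197}{49}$ ($M{\left(a \right)} = 4 + \frac{1}{57 - 8} = 4 + \frac{1}{49} = \frac{197}{49}$)
$K{\left(o \right)} = \frac{1}{-12 + o}$ ($K{\left(o \right)} = \frac{1}{o - 12} = \frac{1}{-12 + o}$)
$\left(382897 + 317422\right) \left(-374088 + K{\left(M{\left(-22 \right)} \right)}\right) = \left(382897 + 317422\right) \left(-374088 + \frac{1}{-12 + \frac{197}{49}}\right) = 700319 \left(-374088 + \frac{1}{- \frac{391}{49}}\right) = 700319 \left(-374088 - \frac{49}{391}\right) = 700319 \left(- \frac{146268457}{391}\right) = - \frac{102434579537783}{391}$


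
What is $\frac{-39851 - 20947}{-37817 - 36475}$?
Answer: $\frac{10133}{12382} \approx 0.81837$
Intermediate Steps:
$\frac{-39851 - 20947}{-37817 - 36475} = - \frac{60798}{-37817 - 36475} = - \frac{60798}{-74292} = \left(-60798\right) \left(- \frac{1}{74292}\right) = \frac{10133}{12382}$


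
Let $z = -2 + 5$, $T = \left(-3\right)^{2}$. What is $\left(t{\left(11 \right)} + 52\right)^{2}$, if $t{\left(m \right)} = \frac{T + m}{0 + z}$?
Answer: $\frac{30976}{9} \approx 3441.8$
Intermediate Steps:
$T = 9$
$z = 3$
$t{\left(m \right)} = 3 + \frac{m}{3}$ ($t{\left(m \right)} = \frac{9 + m}{0 + 3} = \frac{9 + m}{3} = \left(9 + m\right) \frac{1}{3} = 3 + \frac{m}{3}$)
$\left(t{\left(11 \right)} + 52\right)^{2} = \left(\left(3 + \frac{1}{3} \cdot 11\right) + 52\right)^{2} = \left(\left(3 + \frac{11}{3}\right) + 52\right)^{2} = \left(\frac{20}{3} + 52\right)^{2} = \left(\frac{176}{3}\right)^{2} = \frac{30976}{9}$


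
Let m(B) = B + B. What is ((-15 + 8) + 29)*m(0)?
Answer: 0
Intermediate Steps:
m(B) = 2*B
((-15 + 8) + 29)*m(0) = ((-15 + 8) + 29)*(2*0) = (-7 + 29)*0 = 22*0 = 0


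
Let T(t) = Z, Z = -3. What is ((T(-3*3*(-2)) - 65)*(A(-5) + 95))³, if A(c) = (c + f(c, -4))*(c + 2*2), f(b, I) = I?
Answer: -353693237248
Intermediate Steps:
T(t) = -3
A(c) = (-4 + c)*(4 + c) (A(c) = (c - 4)*(c + 2*2) = (-4 + c)*(c + 4) = (-4 + c)*(4 + c))
((T(-3*3*(-2)) - 65)*(A(-5) + 95))³ = ((-3 - 65)*((-16 + (-5)²) + 95))³ = (-68*((-16 + 25) + 95))³ = (-68*(9 + 95))³ = (-68*104)³ = (-7072)³ = -353693237248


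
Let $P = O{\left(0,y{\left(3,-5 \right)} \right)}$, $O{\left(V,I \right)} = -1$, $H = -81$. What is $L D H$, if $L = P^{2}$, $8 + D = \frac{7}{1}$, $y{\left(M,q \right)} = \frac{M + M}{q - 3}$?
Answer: $81$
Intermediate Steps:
$y{\left(M,q \right)} = \frac{2 M}{-3 + q}$
$D = -1$ ($D = -8 + \frac{7}{1} = -8 + 7 \cdot 1 = -8 + 7 = -1$)
$P = -1$
$L = 1$ ($L = \left(-1\right)^{2} = 1$)
$L D H = 1 \left(\left(-1\right) \left(-81\right)\right) = 1 \cdot 81 = 81$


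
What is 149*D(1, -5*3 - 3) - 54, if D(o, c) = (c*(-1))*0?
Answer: -54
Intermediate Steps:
D(o, c) = 0 (D(o, c) = -c*0 = 0)
149*D(1, -5*3 - 3) - 54 = 149*0 - 54 = 0 - 54 = -54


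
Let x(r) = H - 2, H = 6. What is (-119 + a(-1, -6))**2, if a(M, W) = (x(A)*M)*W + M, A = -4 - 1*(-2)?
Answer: 9216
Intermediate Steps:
A = -2 (A = -4 + 2 = -2)
x(r) = 4 (x(r) = 6 - 2 = 4)
a(M, W) = M + 4*M*W (a(M, W) = (4*M)*W + M = 4*M*W + M = M + 4*M*W)
(-119 + a(-1, -6))**2 = (-119 - (1 + 4*(-6)))**2 = (-119 - (1 - 24))**2 = (-119 - 1*(-23))**2 = (-119 + 23)**2 = (-96)**2 = 9216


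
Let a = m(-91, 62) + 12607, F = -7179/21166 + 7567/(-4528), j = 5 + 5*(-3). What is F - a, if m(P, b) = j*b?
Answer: -574511265105/47919824 ≈ -11989.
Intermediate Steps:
j = -10 (j = 5 - 15 = -10)
m(P, b) = -10*b
F = -96334817/47919824 (F = -7179*1/21166 + 7567*(-1/4528) = -7179/21166 - 7567/4528 = -96334817/47919824 ≈ -2.0103)
a = 11987 (a = -10*62 + 12607 = -620 + 12607 = 11987)
F - a = -96334817/47919824 - 1*11987 = -96334817/47919824 - 11987 = -574511265105/47919824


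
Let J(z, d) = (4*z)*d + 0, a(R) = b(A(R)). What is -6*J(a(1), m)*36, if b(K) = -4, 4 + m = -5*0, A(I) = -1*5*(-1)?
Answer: -13824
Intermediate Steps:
A(I) = 5 (A(I) = -5*(-1) = 5)
m = -4 (m = -4 - 5*0 = -4 + 0 = -4)
a(R) = -4
J(z, d) = 4*d*z (J(z, d) = 4*d*z + 0 = 4*d*z)
-6*J(a(1), m)*36 = -24*(-4)*(-4)*36 = -6*64*36 = -384*36 = -13824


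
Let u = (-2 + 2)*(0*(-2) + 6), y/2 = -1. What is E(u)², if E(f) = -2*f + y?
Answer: 4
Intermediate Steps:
y = -2 (y = 2*(-1) = -2)
u = 0 (u = 0*(0 + 6) = 0*6 = 0)
E(f) = -2 - 2*f (E(f) = -2*f - 2 = -2 - 2*f)
E(u)² = (-2 - 2*0)² = (-2 + 0)² = (-2)² = 4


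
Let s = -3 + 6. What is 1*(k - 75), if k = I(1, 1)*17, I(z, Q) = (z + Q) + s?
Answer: 10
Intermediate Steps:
s = 3
I(z, Q) = 3 + Q + z (I(z, Q) = (z + Q) + 3 = (Q + z) + 3 = 3 + Q + z)
k = 85 (k = (3 + 1 + 1)*17 = 5*17 = 85)
1*(k - 75) = 1*(85 - 75) = 1*10 = 10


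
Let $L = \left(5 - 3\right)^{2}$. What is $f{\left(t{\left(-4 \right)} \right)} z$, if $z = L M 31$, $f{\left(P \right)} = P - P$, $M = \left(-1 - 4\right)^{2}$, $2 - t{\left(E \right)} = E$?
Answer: $0$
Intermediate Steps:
$L = 4$ ($L = 2^{2} = 4$)
$t{\left(E \right)} = 2 - E$
$M = 25$ ($M = \left(-5\right)^{2} = 25$)
$f{\left(P \right)} = 0$
$z = 3100$ ($z = 4 \cdot 25 \cdot 31 = 100 \cdot 31 = 3100$)
$f{\left(t{\left(-4 \right)} \right)} z = 0 \cdot 3100 = 0$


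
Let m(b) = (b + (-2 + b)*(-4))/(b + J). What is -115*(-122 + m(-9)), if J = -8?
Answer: 242535/17 ≈ 14267.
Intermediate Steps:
m(b) = (8 - 3*b)/(-8 + b) (m(b) = (b + (-2 + b)*(-4))/(b - 8) = (b + (8 - 4*b))/(-8 + b) = (8 - 3*b)/(-8 + b))
-115*(-122 + m(-9)) = -115*(-122 + (8 - 3*(-9))/(-8 - 9)) = -115*(-122 + (8 + 27)/(-17)) = -115*(-122 - 1/17*35) = -115*(-122 - 35/17) = -115*(-2109/17) = 242535/17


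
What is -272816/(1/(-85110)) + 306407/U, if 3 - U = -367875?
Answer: 8541895308875687/367878 ≈ 2.3219e+10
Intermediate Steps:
U = 367878 (U = 3 - 1*(-367875) = 3 + 367875 = 367878)
-272816/(1/(-85110)) + 306407/U = -272816/(1/(-85110)) + 306407/367878 = -272816/(-1/85110) + 306407*(1/367878) = -272816*(-85110) + 306407/367878 = 23219369760 + 306407/367878 = 8541895308875687/367878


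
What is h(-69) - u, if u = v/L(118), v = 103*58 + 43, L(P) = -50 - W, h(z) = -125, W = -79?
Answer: -9642/29 ≈ -332.48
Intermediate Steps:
L(P) = 29 (L(P) = -50 - 1*(-79) = -50 + 79 = 29)
v = 6017 (v = 5974 + 43 = 6017)
u = 6017/29 ≈ 207.48
h(-69) - u = -125 - 1*6017/29 = -125 - 6017/29 = -9642/29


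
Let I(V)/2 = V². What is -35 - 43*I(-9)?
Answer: -7001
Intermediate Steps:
I(V) = 2*V²
-35 - 43*I(-9) = -35 - 86*(-9)² = -35 - 86*81 = -35 - 43*162 = -35 - 6966 = -7001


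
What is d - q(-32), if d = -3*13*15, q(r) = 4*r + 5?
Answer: -462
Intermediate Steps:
q(r) = 5 + 4*r
d = -585 (d = -39*15 = -585)
d - q(-32) = -585 - (5 + 4*(-32)) = -585 - (5 - 128) = -585 - 1*(-123) = -585 + 123 = -462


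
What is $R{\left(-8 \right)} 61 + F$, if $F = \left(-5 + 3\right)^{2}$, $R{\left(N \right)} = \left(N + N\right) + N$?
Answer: $-1460$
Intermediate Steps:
$R{\left(N \right)} = 3 N$ ($R{\left(N \right)} = 2 N + N = 3 N$)
$F = 4$ ($F = \left(-2\right)^{2} = 4$)
$R{\left(-8 \right)} 61 + F = 3 \left(-8\right) 61 + 4 = \left(-24\right) 61 + 4 = -1464 + 4 = -1460$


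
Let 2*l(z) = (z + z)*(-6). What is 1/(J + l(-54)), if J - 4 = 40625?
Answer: 1/40953 ≈ 2.4418e-5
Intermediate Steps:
J = 40629 (J = 4 + 40625 = 40629)
l(z) = -6*z (l(z) = ((z + z)*(-6))/2 = ((2*z)*(-6))/2 = (-12*z)/2 = -6*z)
1/(J + l(-54)) = 1/(40629 - 6*(-54)) = 1/(40629 + 324) = 1/40953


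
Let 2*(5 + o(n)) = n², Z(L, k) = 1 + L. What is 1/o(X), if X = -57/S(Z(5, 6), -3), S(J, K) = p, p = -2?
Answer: 8/3209 ≈ 0.0024930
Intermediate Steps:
S(J, K) = -2
X = 57/2 (X = -57/(-2) = -57*(-½) = 57/2 ≈ 28.500)
o(n) = -5 + n²/2
1/o(X) = 1/(-5 + (57/2)²/2) = 1/(-5 + (½)*(3249/4)) = 1/(-5 + 3249/8) = 1/(3209/8) = 8/3209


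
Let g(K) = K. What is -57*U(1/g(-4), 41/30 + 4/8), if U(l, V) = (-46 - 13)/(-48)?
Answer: -1121/16 ≈ -70.063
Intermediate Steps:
U(l, V) = 59/48 (U(l, V) = -59*(-1/48) = 59/48)
-57*U(1/g(-4), 41/30 + 4/8) = -57*59/48 = -1121/16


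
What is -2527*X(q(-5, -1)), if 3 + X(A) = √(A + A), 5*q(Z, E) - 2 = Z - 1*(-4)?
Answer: 7581 - 2527*√10/5 ≈ 5982.8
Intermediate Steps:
q(Z, E) = 6/5 + Z/5 (q(Z, E) = ⅖ + (Z - 1*(-4))/5 = ⅖ + (Z + 4)/5 = ⅖ + (4 + Z)/5 = ⅖ + (⅘ + Z/5) = 6/5 + Z/5)
X(A) = -3 + √2*√A (X(A) = -3 + √(A + A) = -3 + √(2*A) = -3 + √2*√A)
-2527*X(q(-5, -1)) = -2527*(-3 + √2*√(6/5 + (⅕)*(-5))) = -2527*(-3 + √2*√(6/5 - 1)) = -2527*(-3 + √2*√(⅕)) = -2527*(-3 + √2*(√5/5)) = -2527*(-3 + √10/5) = 7581 - 2527*√10/5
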